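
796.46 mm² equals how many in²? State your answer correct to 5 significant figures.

1.2345 in²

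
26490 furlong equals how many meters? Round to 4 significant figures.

1 furlong = 201.168 m.
26490 × 201.168 ≈ 5.329e+6 m.

5.329e+6 m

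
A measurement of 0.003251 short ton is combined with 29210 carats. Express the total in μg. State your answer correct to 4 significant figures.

8.791 × 10^9 μg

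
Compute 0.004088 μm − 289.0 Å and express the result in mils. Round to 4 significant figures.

-0.0009769 mils

0.004088 μm = 0.000160945 mil and 289.0 Å = 0.00113780 mil.
0.000160945 − 0.00113780 ≈ -0.0009769 mil.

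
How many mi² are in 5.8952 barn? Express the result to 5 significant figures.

1 barn = 3.86102 × 10^-35 square miles.
So 5.8952 × 3.86102 × 10^-35 ≈ 2.2761 × 10^-34 mi².

2.2761 × 10^-34 mi²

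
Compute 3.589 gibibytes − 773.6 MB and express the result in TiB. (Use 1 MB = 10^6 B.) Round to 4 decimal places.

0.0028 tebibytes

3.589 GiB = 0.00350488 TiB and 773.6 MB = 0.000703585 TiB.
0.00350488 − 0.000703585 ≈ 0.0028 TiB.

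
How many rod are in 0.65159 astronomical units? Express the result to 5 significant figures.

1 au = 2.97459 × 10^10 rods.
0.65159 × 2.97459 × 10^10 ≈ 1.9382 × 10^10 rod.

1.9382 × 10^10 rods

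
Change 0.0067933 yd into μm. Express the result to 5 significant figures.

1 yd = 914400 micrometers.
Thus 0.0067933 × 914400 ≈ 6211.8 μm.

6211.8 μm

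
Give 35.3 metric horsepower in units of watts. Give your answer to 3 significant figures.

1 metric horsepower = 735.499 watts.
Then 35.3 × 735.499 ≈ 26000 W.

26000 watts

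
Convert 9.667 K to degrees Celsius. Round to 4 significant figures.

-263.5 °C

K = °C + 273.15.
Applying the formula gives -263.5 °C.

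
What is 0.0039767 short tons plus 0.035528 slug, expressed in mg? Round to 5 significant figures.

4.1261e+6 milligrams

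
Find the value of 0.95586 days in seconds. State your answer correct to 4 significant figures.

1 day = 86400.0 s.
Thus 0.95586 × 86400.0 ≈ 82590 s.

82590 s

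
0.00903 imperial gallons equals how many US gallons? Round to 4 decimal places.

1 imp gal = 1.20095 US gallons.
So 0.00903 × 1.20095 ≈ 0.0108 US gal.

0.0108 US gallons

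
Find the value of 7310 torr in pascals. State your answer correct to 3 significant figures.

975000 Pa

1 torr = 133.322 Pa.
7310 × 133.322 ≈ 975000 Pa.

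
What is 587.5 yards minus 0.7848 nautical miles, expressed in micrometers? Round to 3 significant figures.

-9.16 × 10^8 μm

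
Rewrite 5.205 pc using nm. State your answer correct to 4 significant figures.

1 pc = 3.08568 × 10^25 nanometers.
Thus 5.205 × 3.08568 × 10^25 ≈ 1.606 × 10^26 nm.

1.606 × 10^26 nanometers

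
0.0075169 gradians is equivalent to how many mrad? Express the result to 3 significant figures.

0.118 mrad

1 grad = 15.7080 milliradians.
So 0.0075169 × 15.7080 ≈ 0.118 mrad.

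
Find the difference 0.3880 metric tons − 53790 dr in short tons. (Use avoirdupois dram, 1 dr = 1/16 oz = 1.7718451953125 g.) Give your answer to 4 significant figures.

0.3880 t = 0.427697 short ton and 53790 dr = 0.105059 short ton.
0.427697 − 0.105059 ≈ 0.3226 short ton.

0.3226 short tons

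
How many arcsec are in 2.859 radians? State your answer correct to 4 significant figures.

1 radian = 206265 arcsec.
Then 2.859 × 206265 ≈ 589700 arcsec.

589700 arcsec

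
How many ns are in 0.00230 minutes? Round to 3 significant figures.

1.38e+8 nanoseconds

1 minute = 6.00000e+10 ns.
Then 0.00230 × 6.00000e+10 ≈ 1.38e+8 ns.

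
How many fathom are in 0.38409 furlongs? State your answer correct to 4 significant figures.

1 furlong = 110.000 fathom.
Thus 0.38409 × 110.000 ≈ 42.25 fathom.

42.25 fathom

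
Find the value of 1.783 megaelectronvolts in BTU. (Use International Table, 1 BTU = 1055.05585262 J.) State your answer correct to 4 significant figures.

2.708 × 10^-16 BTU

1 MeV = 1.51857 × 10^-16 British thermal units.
Then 1.783 × 1.51857 × 10^-16 ≈ 2.708 × 10^-16 BTU.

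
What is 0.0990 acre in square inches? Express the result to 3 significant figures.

1 acre = 6.27264e+6 square inches.
Then 0.0990 × 6.27264e+6 ≈ 621000 in².

621000 in²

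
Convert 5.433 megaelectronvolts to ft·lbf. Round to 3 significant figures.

1 MeV = 1.18170e-13 ft·lbf.
Thus 5.433 × 1.18170e-13 ≈ 6.42e-13 ft·lbf.

6.42e-13 foot-pounds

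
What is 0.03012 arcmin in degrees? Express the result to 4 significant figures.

0.0005020 °

1 arcmin = 0.0166667 degrees.
Then 0.03012 × 0.0166667 ≈ 0.0005020 °.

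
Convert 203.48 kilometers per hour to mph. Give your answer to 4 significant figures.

1 km/h = 0.621371 miles per hour.
Thus 203.48 × 0.621371 ≈ 126.4 mph.

126.4 mph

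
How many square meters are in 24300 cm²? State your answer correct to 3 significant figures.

2.43 square meters

1 square centimeter = 0.000100000 m².
24300 × 0.000100000 ≈ 2.43 m².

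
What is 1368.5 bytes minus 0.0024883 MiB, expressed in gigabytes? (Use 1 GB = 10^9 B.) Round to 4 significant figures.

-1.241 × 10^-6 gigabytes

1368.5 B = 1.36850 × 10^-6 GB and 0.0024883 MiB = 2.60917 × 10^-6 GB.
1.36850 × 10^-6 − 2.60917 × 10^-6 ≈ -1.241 × 10^-6 GB.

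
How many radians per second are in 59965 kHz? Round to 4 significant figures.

3.768e+8 rad/s

1 kHz = 6283.19 rad/s.
59965 × 6283.19 ≈ 3.768e+8 rad/s.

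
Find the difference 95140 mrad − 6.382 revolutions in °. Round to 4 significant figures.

95140 mrad = 5451.12 ° and 6.382 rev = 2297.52 °.
5451.12 − 2297.52 ≈ 3154 °.

3154 °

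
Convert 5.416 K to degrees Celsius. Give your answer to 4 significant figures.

K = °C + 273.15.
Applying the formula gives -267.7 °C.

-267.7 °C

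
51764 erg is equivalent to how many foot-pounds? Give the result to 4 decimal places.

1 erg = 7.37562 × 10^-8 foot-pounds.
51764 × 7.37562 × 10^-8 ≈ 0.0038 ft·lbf.

0.0038 ft·lbf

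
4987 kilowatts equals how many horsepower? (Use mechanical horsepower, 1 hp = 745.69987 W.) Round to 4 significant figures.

1 kW = 1.34102 horsepower.
Thus 4987 × 1.34102 ≈ 6688 hp.

6688 hp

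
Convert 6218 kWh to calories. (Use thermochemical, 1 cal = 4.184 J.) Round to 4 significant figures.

5.350 × 10^9 cal

1 kWh = 860421 cal.
So 6218 × 860421 ≈ 5.350 × 10^9 cal.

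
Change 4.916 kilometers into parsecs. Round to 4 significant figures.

1.593e-13 pc

1 km = 3.24078e-14 pc.
Then 4.916 × 3.24078e-14 ≈ 1.593e-13 pc.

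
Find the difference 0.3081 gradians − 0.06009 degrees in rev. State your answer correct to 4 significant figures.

0.0006033 rev

0.3081 grad = 0.000770250 rev and 0.06009 ° = 0.000166917 rev.
0.000770250 − 0.000166917 ≈ 0.0006033 rev.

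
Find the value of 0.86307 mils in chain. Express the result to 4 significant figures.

1.090e-6 chains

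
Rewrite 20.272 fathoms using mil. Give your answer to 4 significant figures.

1.460 × 10^6 mils

1 fathom = 72000.0 mil.
So 20.272 × 72000.0 ≈ 1.460 × 10^6 mil.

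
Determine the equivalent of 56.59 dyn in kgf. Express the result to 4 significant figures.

1 dyn = 1.01972e-6 kgf.
Thus 56.59 × 1.01972e-6 ≈ 5.771e-5 kgf.

5.771e-5 kgf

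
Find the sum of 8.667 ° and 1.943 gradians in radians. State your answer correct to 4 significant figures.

8.667 ° = 0.151268 rad and 1.943 grad = 0.0305206 rad.
0.151268 + 0.0305206 ≈ 0.1818 rad.

0.1818 rad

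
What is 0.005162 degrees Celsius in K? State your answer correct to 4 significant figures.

K = °C + 273.15.
Applying the formula gives 273.2 K.

273.2 kelvins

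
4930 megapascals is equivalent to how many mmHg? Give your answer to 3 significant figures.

1 megapascal = 7500.62 mmHg.
Then 4930 × 7500.62 ≈ 3.70e+7 mmHg.

3.70e+7 millimeters of mercury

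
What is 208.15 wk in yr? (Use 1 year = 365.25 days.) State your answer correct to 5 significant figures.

3.9892 yr

1 wk = 0.0191650 yr.
So 208.15 × 0.0191650 ≈ 3.9892 yr.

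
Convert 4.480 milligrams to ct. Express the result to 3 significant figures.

0.0224 ct

1 milligram = 0.00500000 carats.
Thus 4.480 × 0.00500000 ≈ 0.0224 ct.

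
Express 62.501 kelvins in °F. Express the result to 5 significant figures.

K = (°F + 459.67) × 5/9.
Applying the formula gives -347.17 °F.

-347.17 degrees Fahrenheit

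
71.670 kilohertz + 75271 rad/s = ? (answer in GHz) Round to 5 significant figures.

8.3650 × 10^-5 gigahertz

71.670 kHz = 7.16700 × 10^-5 GHz and 75271 rad/s = 1.19798 × 10^-5 GHz.
7.16700 × 10^-5 + 1.19798 × 10^-5 ≈ 8.3650 × 10^-5 GHz.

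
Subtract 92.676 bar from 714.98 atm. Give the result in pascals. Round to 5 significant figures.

714.98 atm = 7.24453 × 10^7 Pa and 92.676 bar = 9.26760 × 10^6 Pa.
7.24453 × 10^7 − 9.26760 × 10^6 ≈ 6.3178 × 10^7 Pa.

6.3178 × 10^7 Pa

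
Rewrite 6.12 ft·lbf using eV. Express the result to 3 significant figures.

1 foot-pound = 8.46235 × 10^18 electronvolts.
Then 6.12 × 8.46235 × 10^18 ≈ 5.18 × 10^19 eV.

5.18 × 10^19 electronvolts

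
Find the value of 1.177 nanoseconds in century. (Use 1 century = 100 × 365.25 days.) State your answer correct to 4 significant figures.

3.730e-19 century

1 ns = 3.16881e-19 centuries.
Thus 1.177 × 3.16881e-19 ≈ 3.730e-19 century.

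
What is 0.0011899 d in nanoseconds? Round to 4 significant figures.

1.028e+11 nanoseconds

1 day = 8.64000e+13 ns.
So 0.0011899 × 8.64000e+13 ≈ 1.028e+11 ns.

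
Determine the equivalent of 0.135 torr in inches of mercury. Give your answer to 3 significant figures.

1 torr = 0.0393701 inches of mercury.
So 0.135 × 0.0393701 ≈ 0.00531 inHg.

0.00531 inHg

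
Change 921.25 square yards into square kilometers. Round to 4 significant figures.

1 yd² = 8.36127e-7 km².
Then 921.25 × 8.36127e-7 ≈ 0.0007703 km².

0.0007703 square kilometers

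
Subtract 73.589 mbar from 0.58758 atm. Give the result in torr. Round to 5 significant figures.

391.36 torr

0.58758 atm = 446.561 torr and 73.589 mbar = 55.1963 torr.
446.561 − 55.1963 ≈ 391.36 torr.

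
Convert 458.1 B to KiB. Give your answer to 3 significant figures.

1 B = 0.0009765625 KiB.
458.1 × 0.0009765625 ≈ 0.447 KiB.

0.447 KiB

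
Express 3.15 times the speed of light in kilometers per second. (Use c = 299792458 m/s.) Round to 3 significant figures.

944000 kilometers per second

1 c = 299792 kilometers per second.
3.15 × 299792 ≈ 944000 km/s.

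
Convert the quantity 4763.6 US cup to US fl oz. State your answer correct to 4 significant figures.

38110 US fl oz

1 US cup = 8.00000 US fl oz.
4763.6 × 8.00000 ≈ 38110 US fl oz.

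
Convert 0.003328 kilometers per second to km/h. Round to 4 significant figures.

1 kilometer per second = 3600.00 km/h.
Then 0.003328 × 3600.00 ≈ 11.98 km/h.

11.98 km/h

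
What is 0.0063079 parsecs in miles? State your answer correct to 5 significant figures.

1.2094e+11 miles

1 parsec = 1.91735e+13 mi.
0.0063079 × 1.91735e+13 ≈ 1.2094e+11 mi.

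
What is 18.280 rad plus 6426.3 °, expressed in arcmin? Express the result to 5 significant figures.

448420 arcminutes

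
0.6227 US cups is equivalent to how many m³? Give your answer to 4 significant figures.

0.0001473 m³

1 US cup = 0.000236588 m³.
Then 0.6227 × 0.000236588 ≈ 0.0001473 m³.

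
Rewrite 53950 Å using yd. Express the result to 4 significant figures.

5.900 × 10^-6 yards

1 angstrom = 1.09361 × 10^-10 yards.
So 53950 × 1.09361 × 10^-10 ≈ 5.900 × 10^-6 yd.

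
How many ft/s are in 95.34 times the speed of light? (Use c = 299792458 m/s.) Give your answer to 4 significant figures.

1 c = 9.83571e+8 ft/s.
Thus 95.34 × 9.83571e+8 ≈ 9.377e+10 ft/s.

9.377e+10 feet per second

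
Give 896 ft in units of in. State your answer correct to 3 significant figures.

1 ft = 12.0000 inches.
So 896 × 12.0000 ≈ 10800 in.

10800 in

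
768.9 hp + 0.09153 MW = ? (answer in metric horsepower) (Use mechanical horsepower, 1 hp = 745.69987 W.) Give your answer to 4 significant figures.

768.9 hp = 779.564 PS and 0.09153 MW = 124.446 PS.
779.564 + 124.446 ≈ 904.0 PS.

904.0 metric horsepower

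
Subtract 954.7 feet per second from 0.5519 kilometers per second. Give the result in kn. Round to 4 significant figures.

0.5519 km/s = 1072.81 kn and 954.7 ft/s = 565.644 kn.
1072.81 − 565.644 ≈ 507.2 kn.

507.2 kn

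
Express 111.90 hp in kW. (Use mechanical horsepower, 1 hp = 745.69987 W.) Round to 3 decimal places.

1 hp = 0.745700 kilowatts.
111.90 × 0.745700 ≈ 83.444 kW.

83.444 kW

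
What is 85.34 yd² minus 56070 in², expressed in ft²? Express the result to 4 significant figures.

378.7 square feet

85.34 yd² = 768.060 ft² and 56070 in² = 389.375 ft².
768.060 − 389.375 ≈ 378.7 ft².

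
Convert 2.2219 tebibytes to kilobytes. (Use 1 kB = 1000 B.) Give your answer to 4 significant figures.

1 TiB = 1.09951e+9 kB.
Then 2.2219 × 1.09951e+9 ≈ 2.443e+9 kB.

2.443e+9 kilobytes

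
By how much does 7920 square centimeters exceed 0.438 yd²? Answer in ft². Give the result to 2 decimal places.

4.58 ft²

7920 cm² = 8.52502 ft² and 0.438 yd² = 3.94200 ft².
8.52502 − 3.94200 ≈ 4.58 ft².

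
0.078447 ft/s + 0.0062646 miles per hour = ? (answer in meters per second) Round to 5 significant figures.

0.078447 ft/s = 0.0239106 m/s and 0.0062646 mph = 0.00280053 m/s.
0.0239106 + 0.00280053 ≈ 0.026711 m/s.

0.026711 m/s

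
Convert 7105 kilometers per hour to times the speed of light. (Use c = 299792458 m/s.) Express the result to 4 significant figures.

1 km/h = 9.26567 × 10^-10 times the speed of light.
Then 7105 × 9.26567 × 10^-10 ≈ 6.583 × 10^-6 c.

6.583 × 10^-6 c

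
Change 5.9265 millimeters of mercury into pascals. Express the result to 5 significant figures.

790.14 Pa

1 millimeter of mercury = 133.3224 pascals.
5.9265 × 133.3224 ≈ 790.14 Pa.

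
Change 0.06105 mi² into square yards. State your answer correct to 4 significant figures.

189100 square yards

1 square mile = 3.09760 × 10^6 yd².
So 0.06105 × 3.09760 × 10^6 ≈ 189100 yd².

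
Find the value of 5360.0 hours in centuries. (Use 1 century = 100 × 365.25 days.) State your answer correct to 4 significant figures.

1 h = 1.14077e-6 century.
Then 5360.0 × 1.14077e-6 ≈ 0.006115 century.

0.006115 century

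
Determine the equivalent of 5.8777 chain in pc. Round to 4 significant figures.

3.832 × 10^-15 pc

1 chain = 6.51941 × 10^-16 parsecs.
Then 5.8777 × 6.51941 × 10^-16 ≈ 3.832 × 10^-15 pc.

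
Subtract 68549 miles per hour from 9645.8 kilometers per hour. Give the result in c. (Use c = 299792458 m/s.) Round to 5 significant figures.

-9.3280e-5 c

9645.8 km/h = 8.937479e-6 c and 68549 mph = 0.0001022179 c.
8.937479e-6 − 0.0001022179 ≈ -9.3280e-5 c.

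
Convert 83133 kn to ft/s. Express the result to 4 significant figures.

1 knot = 1.68781 ft/s.
83133 × 1.68781 ≈ 140300 ft/s.

140300 feet per second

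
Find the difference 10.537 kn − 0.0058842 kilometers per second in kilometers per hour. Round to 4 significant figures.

-1.669 kilometers per hour

10.537 kn = 19.5145 km/h and 0.0058842 km/s = 21.1831 km/h.
19.5145 − 21.1831 ≈ -1.669 km/h.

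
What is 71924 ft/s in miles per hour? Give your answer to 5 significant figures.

1 ft/s = 0.681818 mph.
71924 × 0.681818 ≈ 49039 mph.

49039 mph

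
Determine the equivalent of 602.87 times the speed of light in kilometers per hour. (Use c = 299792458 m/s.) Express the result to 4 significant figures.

1 speed of light = 1.07925e+9 km/h.
So 602.87 × 1.07925e+9 ≈ 6.506e+11 km/h.

6.506e+11 km/h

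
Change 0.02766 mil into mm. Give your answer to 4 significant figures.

1 mil = 0.0254000 millimeters.
So 0.02766 × 0.0254000 ≈ 0.0007026 mm.

0.0007026 mm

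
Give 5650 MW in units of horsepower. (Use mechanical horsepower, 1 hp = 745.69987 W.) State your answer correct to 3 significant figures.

7.58e+6 horsepower

1 MW = 1341.02 hp.
So 5650 × 1341.02 ≈ 7.58e+6 hp.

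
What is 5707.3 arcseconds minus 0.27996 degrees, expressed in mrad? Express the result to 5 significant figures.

22.784 milliradians

5707.3 arcsec = 27.6698 mrad and 0.27996 ° = 4.88622 mrad.
27.6698 − 4.88622 ≈ 22.784 mrad.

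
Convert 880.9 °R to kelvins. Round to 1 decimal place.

489.4 K

°R = K × 9/5.
Applying the formula gives 489.4 K.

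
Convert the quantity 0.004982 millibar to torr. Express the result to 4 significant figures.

0.003737 torr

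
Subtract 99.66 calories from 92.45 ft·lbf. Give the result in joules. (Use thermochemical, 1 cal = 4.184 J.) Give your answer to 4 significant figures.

-291.6 joules

92.45 ft·lbf = 125.345 J and 99.66 cal = 416.977 J.
125.345 − 416.977 ≈ -291.6 J.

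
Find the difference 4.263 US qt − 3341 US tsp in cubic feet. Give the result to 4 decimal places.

4.263 US qt = 0.142470 ft³ and 3341 US tsp = 0.581545 ft³.
0.142470 − 0.581545 ≈ -0.4391 ft³.

-0.4391 cubic feet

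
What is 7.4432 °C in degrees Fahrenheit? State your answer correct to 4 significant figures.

45.40 °F

°F = °C × 9/5 + 32.
Applying the formula gives 45.40 °F.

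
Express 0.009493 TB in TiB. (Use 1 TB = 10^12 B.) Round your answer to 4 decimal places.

1 TB = 0.909495 tebibytes.
0.009493 × 0.909495 ≈ 0.0086 TiB.

0.0086 TiB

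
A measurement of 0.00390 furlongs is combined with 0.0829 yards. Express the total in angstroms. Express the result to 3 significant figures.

0.00390 furlong = 7.84555 × 10^9 Å and 0.0829 yd = 7.58038 × 10^8 Å.
7.84555 × 10^9 + 7.58038 × 10^8 ≈ 8.60 × 10^9 Å.

8.60 × 10^9 Å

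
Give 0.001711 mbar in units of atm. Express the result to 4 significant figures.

1.689 × 10^-6 atm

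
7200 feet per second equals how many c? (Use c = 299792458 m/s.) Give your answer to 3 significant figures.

7.32 × 10^-6 c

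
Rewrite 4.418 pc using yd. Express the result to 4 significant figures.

1 pc = 3.37454e+16 yd.
Thus 4.418 × 3.37454e+16 ≈ 1.491e+17 yd.

1.491e+17 yd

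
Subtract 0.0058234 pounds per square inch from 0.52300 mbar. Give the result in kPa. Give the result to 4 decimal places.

0.0121 kPa

0.52300 mbar = 0.0523000 kPa and 0.0058234 psi = 0.0401509 kPa.
0.0523000 − 0.0401509 ≈ 0.0121 kPa.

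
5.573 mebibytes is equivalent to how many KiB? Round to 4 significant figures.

5707 kibibytes

1 MiB = 1024.00 kibibytes.
5.573 × 1024.00 ≈ 5707 KiB.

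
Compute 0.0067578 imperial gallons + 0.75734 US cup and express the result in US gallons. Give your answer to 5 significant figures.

0.055450 US gallons

0.0067578 imp gal = 0.008115779 US gal and 0.75734 US cup = 0.04733375 US gal.
0.008115779 + 0.04733375 ≈ 0.055450 US gal.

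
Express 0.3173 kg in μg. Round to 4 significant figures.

1 kilogram = 1.00000e+9 μg.
Thus 0.3173 × 1.00000e+9 ≈ 3.173e+8 μg.

3.173e+8 μg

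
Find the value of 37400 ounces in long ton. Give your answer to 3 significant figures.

1 ounce = 2.79018 × 10^-5 long ton.
So 37400 × 2.79018 × 10^-5 ≈ 1.04 long ton.

1.04 long ton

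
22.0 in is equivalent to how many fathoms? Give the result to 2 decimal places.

0.31 fathom

1 inch = 0.0138889 fathom.
Thus 22.0 × 0.0138889 ≈ 0.31 fathom.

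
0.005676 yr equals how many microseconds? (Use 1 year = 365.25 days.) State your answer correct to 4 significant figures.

1.791e+11 μs

1 yr = 3.15576e+13 μs.
Thus 0.005676 × 3.15576e+13 ≈ 1.791e+11 μs.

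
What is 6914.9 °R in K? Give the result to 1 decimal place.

°R = K × 9/5.
Applying the formula gives 3841.6 K.

3841.6 kelvins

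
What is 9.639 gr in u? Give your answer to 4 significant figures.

3.761e+23 u

1 grain = 3.90228e+22 u.
9.639 × 3.90228e+22 ≈ 3.761e+23 u.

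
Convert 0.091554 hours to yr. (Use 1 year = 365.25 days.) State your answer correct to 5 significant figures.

1.0444 × 10^-5 yr

1 hour = 0.000114077 yr.
0.091554 × 0.000114077 ≈ 1.0444 × 10^-5 yr.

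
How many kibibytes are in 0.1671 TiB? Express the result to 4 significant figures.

1 TiB = 1.07374 × 10^9 KiB.
So 0.1671 × 1.07374 × 10^9 ≈ 1.794 × 10^8 KiB.

1.794 × 10^8 kibibytes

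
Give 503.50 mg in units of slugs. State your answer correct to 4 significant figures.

1 mg = 6.85218 × 10^-8 slugs.
So 503.50 × 6.85218 × 10^-8 ≈ 3.450 × 10^-5 slug.

3.450 × 10^-5 slug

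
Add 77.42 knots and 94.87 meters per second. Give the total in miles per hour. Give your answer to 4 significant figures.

77.42 kn = 89.0933 mph and 94.87 m/s = 212.218 mph.
89.0933 + 212.218 ≈ 301.3 mph.

301.3 mph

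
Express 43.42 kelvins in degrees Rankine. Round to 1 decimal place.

78.2 degrees Rankine

°R = K × 9/5.
Applying the formula gives 78.2 °R.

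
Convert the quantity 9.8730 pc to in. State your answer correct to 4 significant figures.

1 parsec = 1.21483e+18 inches.
So 9.8730 × 1.21483e+18 ≈ 1.199e+19 in.

1.199e+19 in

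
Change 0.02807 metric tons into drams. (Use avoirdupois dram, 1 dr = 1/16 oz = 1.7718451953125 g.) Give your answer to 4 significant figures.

15840 dr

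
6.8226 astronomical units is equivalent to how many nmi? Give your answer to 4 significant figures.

1 au = 8.07764e+7 nautical miles.
So 6.8226 × 8.07764e+7 ≈ 5.511e+8 nmi.

5.511e+8 nautical miles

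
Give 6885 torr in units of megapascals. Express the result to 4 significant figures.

0.9179 megapascals

1 torr = 0.000133322 megapascals.
6885 × 0.000133322 ≈ 0.9179 MPa.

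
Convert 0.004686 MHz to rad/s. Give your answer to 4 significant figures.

29440 rad/s

1 MHz = 6.28319 × 10^6 radians per second.
So 0.004686 × 6.28319 × 10^6 ≈ 29440 rad/s.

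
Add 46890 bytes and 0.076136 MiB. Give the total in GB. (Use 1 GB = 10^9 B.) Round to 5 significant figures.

46890 B = 4.68900 × 10^-5 GB and 0.076136 MiB = 7.98344 × 10^-5 GB.
4.68900 × 10^-5 + 7.98344 × 10^-5 ≈ 0.00012672 GB.

0.00012672 GB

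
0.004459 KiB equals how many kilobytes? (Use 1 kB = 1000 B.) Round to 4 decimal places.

0.0046 kB

1 kibibyte = 1.02400 kB.
0.004459 × 1.02400 ≈ 0.0046 kB.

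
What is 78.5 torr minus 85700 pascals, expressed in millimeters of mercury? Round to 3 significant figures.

78.5 torr = 78.5000 mmHg and 85700 Pa = 642.803 mmHg.
78.5000 − 642.803 ≈ -564 mmHg.

-564 millimeters of mercury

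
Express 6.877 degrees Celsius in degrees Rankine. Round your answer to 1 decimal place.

°R = (°C + 273.15) × 9/5.
Applying the formula gives 504.0 °R.

504.0 °R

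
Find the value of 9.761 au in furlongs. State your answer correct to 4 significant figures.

7.259e+9 furlongs

1 au = 7.43646e+8 furlong.
Thus 9.761 × 7.43646e+8 ≈ 7.259e+9 furlong.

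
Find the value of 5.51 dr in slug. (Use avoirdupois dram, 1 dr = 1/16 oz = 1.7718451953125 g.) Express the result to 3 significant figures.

0.000669 slug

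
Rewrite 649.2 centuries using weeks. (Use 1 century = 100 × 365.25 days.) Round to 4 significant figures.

3.387e+6 wk

1 century = 5217.86 wk.
649.2 × 5217.86 ≈ 3.387e+6 wk.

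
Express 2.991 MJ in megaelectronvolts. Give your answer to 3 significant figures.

1.87e+19 MeV

1 MJ = 6.24151e+18 megaelectronvolts.
2.991 × 6.24151e+18 ≈ 1.87e+19 MeV.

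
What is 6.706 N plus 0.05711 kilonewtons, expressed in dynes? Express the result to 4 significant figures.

6.382e+6 dynes

6.706 N = 670600 dyn and 0.05711 kN = 5.71100e+6 dyn.
670600 + 5.71100e+6 ≈ 6.382e+6 dyn.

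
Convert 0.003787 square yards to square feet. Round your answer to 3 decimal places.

0.034 ft²

1 yd² = 9.00000 square feet.
0.003787 × 9.00000 ≈ 0.034 ft².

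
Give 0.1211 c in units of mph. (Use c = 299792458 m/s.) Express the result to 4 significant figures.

8.121e+7 miles per hour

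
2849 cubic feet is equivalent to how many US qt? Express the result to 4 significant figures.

85250 US qt

1 cubic foot = 29.9221 US qt.
Thus 2849 × 29.9221 ≈ 85250 US qt.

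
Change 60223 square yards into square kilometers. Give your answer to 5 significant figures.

1 yd² = 8.36127e-7 km².
60223 × 8.36127e-7 ≈ 0.050354 km².

0.050354 square kilometers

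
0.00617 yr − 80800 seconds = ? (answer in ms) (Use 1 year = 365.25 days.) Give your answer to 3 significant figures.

1.14e+8 milliseconds

0.00617 yr = 1.94710e+8 ms and 80800 s = 8.08000e+7 ms.
1.94710e+8 − 8.08000e+7 ≈ 1.14e+8 ms.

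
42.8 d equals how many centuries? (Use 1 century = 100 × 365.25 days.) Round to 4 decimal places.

1 d = 2.73785e-5 century.
So 42.8 × 2.73785e-5 ≈ 0.0012 century.

0.0012 century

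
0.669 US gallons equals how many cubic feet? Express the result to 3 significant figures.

0.0894 ft³

1 US gal = 0.133681 cubic feet.
So 0.669 × 0.133681 ≈ 0.0894 ft³.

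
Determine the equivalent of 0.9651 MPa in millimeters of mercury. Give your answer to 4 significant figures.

1 MPa = 7500.62 mmHg.
Thus 0.9651 × 7500.62 ≈ 7239 mmHg.

7239 millimeters of mercury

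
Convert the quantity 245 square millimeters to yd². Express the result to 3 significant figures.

1 square millimeter = 1.19599 × 10^-6 yd².
Then 245 × 1.19599 × 10^-6 ≈ 0.000293 yd².

0.000293 yd²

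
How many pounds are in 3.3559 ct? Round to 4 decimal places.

0.0015 lb

1 carat = 0.000440925 pounds.
3.3559 × 0.000440925 ≈ 0.0015 lb.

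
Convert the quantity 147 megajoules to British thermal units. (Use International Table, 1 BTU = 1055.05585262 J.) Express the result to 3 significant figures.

1 megajoule = 947.817 BTU.
147 × 947.817 ≈ 139000 BTU.

139000 BTU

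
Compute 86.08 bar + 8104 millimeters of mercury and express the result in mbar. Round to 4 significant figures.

96880 mbar

86.08 bar = 86080.0 mbar and 8104 mmHg = 10804.4 mbar.
86080.0 + 10804.4 ≈ 96880 mbar.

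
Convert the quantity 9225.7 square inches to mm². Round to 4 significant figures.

5.952e+6 square millimeters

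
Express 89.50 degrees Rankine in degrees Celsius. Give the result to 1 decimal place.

-223.4 °C

°R = (°C + 273.15) × 9/5.
Applying the formula gives -223.4 °C.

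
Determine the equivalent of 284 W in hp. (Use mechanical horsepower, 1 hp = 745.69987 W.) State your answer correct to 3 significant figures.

0.381 hp

1 watt = 0.00134102 hp.
Thus 284 × 0.00134102 ≈ 0.381 hp.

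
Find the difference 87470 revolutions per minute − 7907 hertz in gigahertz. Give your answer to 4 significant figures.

-6.449e-6 gigahertz

87470 rpm = 1.45783e-6 GHz and 7907 Hz = 7.90700e-6 GHz.
1.45783e-6 − 7.90700e-6 ≈ -6.449e-6 GHz.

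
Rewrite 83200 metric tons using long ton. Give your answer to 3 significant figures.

1 metric ton = 0.984207 long ton.
Then 83200 × 0.984207 ≈ 81900 long ton.

81900 long tons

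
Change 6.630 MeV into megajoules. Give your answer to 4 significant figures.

1 MeV = 1.60218e-19 MJ.
Then 6.630 × 1.60218e-19 ≈ 1.062e-18 MJ.

1.062e-18 MJ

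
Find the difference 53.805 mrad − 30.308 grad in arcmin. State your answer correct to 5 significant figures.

53.805 mrad = 184.968 arcmin and 30.308 grad = 1636.63 arcmin.
184.968 − 1636.63 ≈ -1451.7 arcmin.

-1451.7 arcmin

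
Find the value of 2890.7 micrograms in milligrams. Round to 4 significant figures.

1 microgram = 0.00100000 milligrams.
Then 2890.7 × 0.00100000 ≈ 2.891 mg.

2.891 mg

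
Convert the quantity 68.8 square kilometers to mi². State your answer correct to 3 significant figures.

1 square kilometer = 0.386102 square miles.
So 68.8 × 0.386102 ≈ 26.6 mi².

26.6 square miles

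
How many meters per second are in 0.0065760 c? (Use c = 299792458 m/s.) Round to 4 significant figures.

1.971 × 10^6 meters per second

1 c = 2.99792 × 10^8 meters per second.
0.0065760 × 2.99792 × 10^8 ≈ 1.971 × 10^6 m/s.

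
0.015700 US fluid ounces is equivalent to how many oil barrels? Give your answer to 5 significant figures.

1 US fl oz = 0.000186012 bbl.
Thus 0.015700 × 0.000186012 ≈ 2.9204e-6 bbl.

2.9204e-6 oil barrels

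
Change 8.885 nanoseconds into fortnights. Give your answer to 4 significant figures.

1 nanosecond = 8.26720 × 10^-16 fortnight.
Thus 8.885 × 8.26720 × 10^-16 ≈ 7.345 × 10^-15 fortnight.

7.345 × 10^-15 fortnight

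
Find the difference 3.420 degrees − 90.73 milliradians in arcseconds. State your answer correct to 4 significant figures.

-6402 arcseconds

3.420 ° = 12312.0 arcsec and 90.73 mrad = 18714.4 arcsec.
12312.0 − 18714.4 ≈ -6402 arcsec.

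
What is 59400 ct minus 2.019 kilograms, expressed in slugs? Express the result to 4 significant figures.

0.6757 slug

59400 ct = 0.814039 slug and 2.019 kg = 0.138345 slug.
0.814039 − 0.138345 ≈ 0.6757 slug.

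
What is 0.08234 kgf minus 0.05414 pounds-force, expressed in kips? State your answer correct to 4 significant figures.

0.08234 kgf = 0.000181529 kip and 0.05414 lbf = 5.41400e-5 kip.
0.000181529 − 5.41400e-5 ≈ 0.0001274 kip.

0.0001274 kip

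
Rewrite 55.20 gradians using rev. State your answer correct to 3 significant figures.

0.138 rev

1 gradian = 0.00250000 rev.
Then 55.20 × 0.00250000 ≈ 0.138 rev.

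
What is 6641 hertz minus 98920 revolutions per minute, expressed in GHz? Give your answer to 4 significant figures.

4.992e-6 gigahertz

6641 Hz = 6.64100e-6 GHz and 98920 rpm = 1.64867e-6 GHz.
6.64100e-6 − 1.64867e-6 ≈ 4.992e-6 GHz.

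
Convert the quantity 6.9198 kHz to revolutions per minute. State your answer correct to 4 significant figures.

1 kilohertz = 60000.0 revolutions per minute.
6.9198 × 60000.0 ≈ 415200 rpm.

415200 rpm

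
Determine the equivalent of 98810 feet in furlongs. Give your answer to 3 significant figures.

1 foot = 0.00151515 furlongs.
So 98810 × 0.00151515 ≈ 150 furlong.

150 furlong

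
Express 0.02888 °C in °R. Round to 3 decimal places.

°R = (°C + 273.15) × 9/5.
Applying the formula gives 491.722 °R.

491.722 degrees Rankine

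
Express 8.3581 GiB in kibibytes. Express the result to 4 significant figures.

1 gibibyte = 1.04858e+6 kibibytes.
Thus 8.3581 × 1.04858e+6 ≈ 8.764e+6 KiB.

8.764e+6 KiB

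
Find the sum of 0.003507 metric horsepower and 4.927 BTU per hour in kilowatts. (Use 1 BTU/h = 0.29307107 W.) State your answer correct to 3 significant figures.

0.00402 kW

0.003507 PS = 0.00257939 kW and 4.927 BTU/h = 0.00144396 kW.
0.00257939 + 0.00144396 ≈ 0.00402 kW.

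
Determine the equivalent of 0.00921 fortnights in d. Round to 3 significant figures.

0.129 d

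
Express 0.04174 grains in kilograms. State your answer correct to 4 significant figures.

2.705 × 10^-6 kg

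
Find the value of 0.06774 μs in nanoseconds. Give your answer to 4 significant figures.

1 microsecond = 1000.00 nanoseconds.
So 0.06774 × 1000.00 ≈ 67.74 ns.

67.74 ns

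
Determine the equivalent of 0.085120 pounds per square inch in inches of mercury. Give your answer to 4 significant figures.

1 pound per square inch = 2.03602 inHg.
Thus 0.085120 × 2.03602 ≈ 0.1733 inHg.

0.1733 inHg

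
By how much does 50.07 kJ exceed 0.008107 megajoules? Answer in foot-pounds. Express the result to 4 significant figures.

30950 ft·lbf

50.07 kJ = 36929.7 ft·lbf and 0.008107 MJ = 5979.42 ft·lbf.
36929.7 − 5979.42 ≈ 30950 ft·lbf.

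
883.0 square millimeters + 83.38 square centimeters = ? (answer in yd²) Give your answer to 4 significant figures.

0.01103 yd²

883.0 mm² = 0.00105606 yd² and 83.38 cm² = 0.00997217 yd².
0.00105606 + 0.00997217 ≈ 0.01103 yd².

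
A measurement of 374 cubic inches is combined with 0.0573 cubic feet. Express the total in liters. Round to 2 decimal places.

7.75 liters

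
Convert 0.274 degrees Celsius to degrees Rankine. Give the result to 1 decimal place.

492.2 °R

°R = (°C + 273.15) × 9/5.
Applying the formula gives 492.2 °R.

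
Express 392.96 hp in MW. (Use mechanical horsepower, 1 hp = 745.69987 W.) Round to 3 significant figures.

1 horsepower = 0.000745700 megawatts.
392.96 × 0.000745700 ≈ 0.293 MW.

0.293 megawatts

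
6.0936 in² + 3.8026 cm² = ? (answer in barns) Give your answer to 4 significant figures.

4.312e+25 barn

6.0936 in² = 3.93135e+25 barn and 3.8026 cm² = 3.80260e+24 barn.
3.93135e+25 + 3.80260e+24 ≈ 4.312e+25 barn.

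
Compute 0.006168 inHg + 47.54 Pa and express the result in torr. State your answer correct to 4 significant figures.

0.006168 inHg = 0.156667 torr and 47.54 Pa = 0.356579 torr.
0.156667 + 0.356579 ≈ 0.5132 torr.

0.5132 torr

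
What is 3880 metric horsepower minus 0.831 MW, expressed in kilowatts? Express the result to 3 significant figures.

3880 PS = 2853.74 kW and 0.831 MW = 831.000 kW.
2853.74 − 831.000 ≈ 2020 kW.

2020 kW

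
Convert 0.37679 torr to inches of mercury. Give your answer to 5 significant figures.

1 torr = 0.0393701 inHg.
Then 0.37679 × 0.0393701 ≈ 0.014834 inHg.

0.014834 inHg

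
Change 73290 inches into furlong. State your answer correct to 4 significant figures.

1 in = 0.000126263 furlong.
73290 × 0.000126263 ≈ 9.254 furlong.

9.254 furlong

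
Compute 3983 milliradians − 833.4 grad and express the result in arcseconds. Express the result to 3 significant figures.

-1.88e+6 arcsec

3983 mrad = 821553 arcsec and 833.4 grad = 2.70022e+6 arcsec.
821553 − 2.70022e+6 ≈ -1.88e+6 arcsec.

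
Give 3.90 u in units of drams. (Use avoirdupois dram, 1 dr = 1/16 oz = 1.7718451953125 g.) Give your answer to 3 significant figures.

1 atomic mass unit = 9.37181 × 10^-25 drams.
Thus 3.90 × 9.37181 × 10^-25 ≈ 3.66 × 10^-24 dr.

3.66 × 10^-24 dr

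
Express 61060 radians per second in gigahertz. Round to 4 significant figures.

1 radian per second = 1.59155 × 10^-10 gigahertz.
Thus 61060 × 1.59155 × 10^-10 ≈ 9.718 × 10^-6 GHz.

9.718 × 10^-6 gigahertz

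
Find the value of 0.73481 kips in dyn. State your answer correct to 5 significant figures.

3.2686e+8 dyn

1 kip = 4.44822e+8 dynes.
Thus 0.73481 × 4.44822e+8 ≈ 3.2686e+8 dyn.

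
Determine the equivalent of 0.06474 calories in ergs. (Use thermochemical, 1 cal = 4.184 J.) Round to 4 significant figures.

2.709e+6 erg

1 cal = 4.18400e+7 ergs.
Thus 0.06474 × 4.18400e+7 ≈ 2.709e+6 erg.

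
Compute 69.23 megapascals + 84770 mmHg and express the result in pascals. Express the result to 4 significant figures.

8.053e+7 Pa

69.23 MPa = 6.92300e+7 Pa and 84770 mmHg = 1.13017e+7 Pa.
6.92300e+7 + 1.13017e+7 ≈ 8.053e+7 Pa.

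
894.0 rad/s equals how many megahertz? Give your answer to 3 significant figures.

1 rad/s = 1.59155 × 10^-7 MHz.
Thus 894.0 × 1.59155 × 10^-7 ≈ 0.000142 MHz.

0.000142 megahertz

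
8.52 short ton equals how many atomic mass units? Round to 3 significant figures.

4.65 × 10^30 u

1 short ton = 5.46319 × 10^29 u.
So 8.52 × 5.46319 × 10^29 ≈ 4.65 × 10^30 u.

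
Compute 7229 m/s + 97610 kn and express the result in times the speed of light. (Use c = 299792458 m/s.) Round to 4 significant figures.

0.0001916 c

7229 m/s = 2.41133 × 10^-5 c and 97610 kn = 0.000167499 c.
2.41133 × 10^-5 + 0.000167499 ≈ 0.0001916 c.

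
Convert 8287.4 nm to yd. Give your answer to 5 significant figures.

9.0632e-6 yd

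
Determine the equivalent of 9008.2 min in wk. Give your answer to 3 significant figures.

0.894 wk

1 min = 9.92063 × 10^-5 wk.
Then 9008.2 × 9.92063 × 10^-5 ≈ 0.894 wk.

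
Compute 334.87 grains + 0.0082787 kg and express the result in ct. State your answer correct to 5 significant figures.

149.89 ct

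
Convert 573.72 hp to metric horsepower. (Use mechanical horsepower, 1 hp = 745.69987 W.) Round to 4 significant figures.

1 hp = 1.01387 metric horsepower.
Then 573.72 × 1.01387 ≈ 581.7 PS.

581.7 metric horsepower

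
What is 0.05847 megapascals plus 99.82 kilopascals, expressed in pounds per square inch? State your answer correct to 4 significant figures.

22.96 pounds per square inch

0.05847 MPa = 8.48036 psi and 99.82 kPa = 14.4777 psi.
8.48036 + 14.4777 ≈ 22.96 psi.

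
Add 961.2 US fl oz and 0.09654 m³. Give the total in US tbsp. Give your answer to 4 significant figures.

8451 US tablespoons

961.2 US fl oz = 1922.40 US tbsp and 0.09654 m³ = 6528.81 US tbsp.
1922.40 + 6528.81 ≈ 8451 US tbsp.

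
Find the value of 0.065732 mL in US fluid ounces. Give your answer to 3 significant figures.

0.00222 US fl oz

1 milliliter = 0.0338140 US fl oz.
Then 0.065732 × 0.0338140 ≈ 0.00222 US fl oz.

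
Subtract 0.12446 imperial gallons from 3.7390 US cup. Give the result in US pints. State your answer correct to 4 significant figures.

0.6737 US pt

3.7390 US cup = 1.86950 US pt and 0.12446 imp gal = 1.19576 US pt.
1.86950 − 1.19576 ≈ 0.6737 US pt.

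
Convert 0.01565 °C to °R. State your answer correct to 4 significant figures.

491.7 °R

°R = (°C + 273.15) × 9/5.
Applying the formula gives 491.7 °R.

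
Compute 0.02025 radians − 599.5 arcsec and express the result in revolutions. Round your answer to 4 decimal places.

0.0028 revolutions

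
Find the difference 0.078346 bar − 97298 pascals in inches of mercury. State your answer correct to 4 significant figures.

0.078346 bar = 2.31356 inHg and 97298 Pa = 28.7321 inHg.
2.31356 − 28.7321 ≈ -26.42 inHg.

-26.42 inches of mercury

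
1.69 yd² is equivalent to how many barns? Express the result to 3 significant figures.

1.41e+28 barn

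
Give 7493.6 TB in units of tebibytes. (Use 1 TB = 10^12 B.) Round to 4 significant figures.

6815 TiB

1 terabyte = 0.909495 TiB.
Then 7493.6 × 0.909495 ≈ 6815 TiB.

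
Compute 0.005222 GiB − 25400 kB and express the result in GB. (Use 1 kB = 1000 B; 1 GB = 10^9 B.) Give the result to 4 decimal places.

0.005222 GiB = 0.00560708 GB and 25400 kB = 0.0254000 GB.
0.00560708 − 0.0254000 ≈ -0.0198 GB.

-0.0198 GB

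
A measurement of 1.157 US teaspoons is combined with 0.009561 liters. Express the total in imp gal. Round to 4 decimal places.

0.0034 imperial gallons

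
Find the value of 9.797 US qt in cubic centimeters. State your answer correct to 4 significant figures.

9271 cm³

1 US qt = 946.353 cubic centimeters.
Thus 9.797 × 946.353 ≈ 9271 cm³.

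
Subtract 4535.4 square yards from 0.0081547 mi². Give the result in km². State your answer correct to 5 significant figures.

0.0081547 mi² = 0.0211206 km² and 4535.4 yd² = 0.00379217 km².
0.0211206 − 0.00379217 ≈ 0.017328 km².

0.017328 km²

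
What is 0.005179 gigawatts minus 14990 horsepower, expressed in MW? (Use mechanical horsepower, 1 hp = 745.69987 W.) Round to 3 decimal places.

-5.999 megawatts

0.005179 GW = 5.17900 MW and 14990 hp = 11.1780 MW.
5.17900 − 11.1780 ≈ -5.999 MW.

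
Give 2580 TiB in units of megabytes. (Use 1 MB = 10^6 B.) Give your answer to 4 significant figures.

1 TiB = 1.09951e+6 megabytes.
Then 2580 × 1.09951e+6 ≈ 2.837e+9 MB.

2.837e+9 MB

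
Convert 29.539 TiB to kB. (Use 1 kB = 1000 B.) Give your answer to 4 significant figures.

3.248e+10 kB

1 tebibyte = 1.09951e+9 kilobytes.
Thus 29.539 × 1.09951e+9 ≈ 3.248e+10 kB.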